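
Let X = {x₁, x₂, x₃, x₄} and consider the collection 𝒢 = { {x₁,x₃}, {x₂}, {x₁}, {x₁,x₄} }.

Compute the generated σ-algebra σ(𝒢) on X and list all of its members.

Take S₀ = 𝒢 ∪ {∅, X} = { {}, {x₁}, {x₂}, {x₁,x₃}, {x₁,x₄}, X }.
Iteration 1 adds 7:
  {x₁,x₂}  = {x₂} ∪ {x₁}
  {x₂,x₃}  = X∖{x₁,x₄}
  {x₂,x₄}  = X∖{x₁,x₃}
  {x₁,x₂,x₃}  = {x₁,x₃} ∪ {x₂}
  {x₁,x₂,x₄}  = {x₁,x₄} ∪ {x₂}
  {x₁,x₃,x₄}  = X∖{x₂}
  {x₂,x₃,x₄}  = X∖{x₁}
  (now 13)
Iteration 2. New:
  {x₃}  = X∖{x₁,x₂,x₄}
  {x₄}  = X∖{x₁,x₂,x₃}
  {x₃,x₄}  = X∖{x₁,x₂}
  (now 16)
Iteration 3: closed — nothing new.

Hence σ(𝒢) has 16 members: { {}, {x₁}, {x₂}, {x₃}, {x₄}, {x₁,x₂}, {x₁,x₃}, {x₁,x₄}, {x₂,x₃}, {x₂,x₄}, {x₃,x₄}, {x₁,x₂,x₃}, {x₁,x₂,x₄}, {x₁,x₃,x₄}, {x₂,x₃,x₄}, X }.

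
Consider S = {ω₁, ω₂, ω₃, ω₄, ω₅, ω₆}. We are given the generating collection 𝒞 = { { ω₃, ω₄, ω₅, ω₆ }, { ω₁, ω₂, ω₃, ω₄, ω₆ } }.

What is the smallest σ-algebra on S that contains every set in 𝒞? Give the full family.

Initial family (4 sets): { {  }, { ω₃, ω₄, ω₅, ω₆ }, { ω₁, ω₂, ω₃, ω₄, ω₆ }, S }.
Iteration 1: 2 new —
  { ω₅ }  = S∖{ ω₁, ω₂, ω₃, ω₄, ω₆ }
  { ω₁, ω₂ }  = S∖{ ω₃, ω₄, ω₅, ω₆ }
  [6 total]
Iteration 2 adds 1:
  { ω₁, ω₂, ω₅ }  = { ω₁, ω₂ } ∪ { ω₅ }
  [7 total]
Iteration 3: 1 new —
  { ω₃, ω₄, ω₆ }  = S∖{ ω₁, ω₂, ω₅ }
  [8 total]
Iteration 4: no new sets; the family is a σ-algebra.

σ(𝒞) = { {  }, { ω₅ }, { ω₁, ω₂ }, { ω₁, ω₂, ω₅ }, { ω₃, ω₄, ω₆ }, { ω₃, ω₄, ω₅, ω₆ }, { ω₁, ω₂, ω₃, ω₄, ω₆ }, S }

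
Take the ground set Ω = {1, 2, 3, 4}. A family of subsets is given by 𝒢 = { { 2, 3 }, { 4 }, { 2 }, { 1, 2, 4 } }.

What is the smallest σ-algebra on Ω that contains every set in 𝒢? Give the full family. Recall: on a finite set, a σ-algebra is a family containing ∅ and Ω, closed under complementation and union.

Seed the family with 𝒢 together with ∅ and Ω: { {}, { 2 }, { 4 }, { 2, 3 }, { 1, 2, 4 }, Ω }.
Step 1: 6 new —
  { 3 }  = complement { 1, 2, 4 }
  { 1, 4 }  = complement { 2, 3 }
  { 2, 4 }  = { 4 } ∪ { 2 }
  { 1, 2, 3 }  = complement { 4 }
  { 1, 3, 4 }  = complement { 2 }
  { 2, 3, 4 }  = { 2, 3 } ∪ { 4 }
Step 2: 3 new —
  { 1 }  = complement { 2, 3, 4 }
  { 1, 3 }  = complement { 2, 4 }
  { 3, 4 }  = { 3 } ∪ { 4 }
Step 3 (1 new):
  { 1, 2 }  = complement { 3, 4 }
After Step 4 the family is unchanged; done.

Hence σ(𝒢) has 16 members: { {}, { 1 }, { 2 }, { 3 }, { 4 }, { 1, 2 }, { 1, 3 }, { 1, 4 }, { 2, 3 }, { 2, 4 }, { 3, 4 }, { 1, 2, 3 }, { 1, 2, 4 }, { 1, 3, 4 }, { 2, 3, 4 }, Ω }.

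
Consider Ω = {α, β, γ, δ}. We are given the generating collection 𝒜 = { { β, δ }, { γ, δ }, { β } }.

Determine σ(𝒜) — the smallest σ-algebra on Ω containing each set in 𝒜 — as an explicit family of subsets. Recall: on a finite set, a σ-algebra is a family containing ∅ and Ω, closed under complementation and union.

σ(𝒜) = { {}, { α }, { β }, { γ }, { δ }, { α, β }, { α, γ }, { α, δ }, { β, γ }, { β, δ }, { γ, δ }, { α, β, γ }, { α, β, δ }, { α, γ, δ }, { β, γ, δ }, Ω }

Trace:
Seed the family with 𝒜 together with ∅ and Ω: { {}, { β }, { β, δ }, { γ, δ }, Ω }.
Round 1: 4 new —
  { α, β }  = Ω∖{ γ, δ }
  { α, γ }  = Ω∖{ β, δ }
  { α, γ, δ }  = Ω∖{ β }
  { β, γ, δ }  = { γ, δ } ∪ { β }
  [9 total]
Round 2: +3 →
  { α }  = Ω∖{ β, γ, δ }
  { α, β, γ }  = { α, β } ∪ { α, γ }
  { α, β, δ }  = { α, β } ∪ { β, δ }
  [12 total]
Round 3 (2 new):
  { γ }  = Ω∖{ α, β, δ }
  { δ }  = Ω∖{ α, β, γ }
  [14 total]
Round 4: 2 new —
  { α, δ }  = { δ } ∪ { α }
  { β, γ }  = { γ } ∪ { β }
  [16 total]
Round 5: closed — nothing new.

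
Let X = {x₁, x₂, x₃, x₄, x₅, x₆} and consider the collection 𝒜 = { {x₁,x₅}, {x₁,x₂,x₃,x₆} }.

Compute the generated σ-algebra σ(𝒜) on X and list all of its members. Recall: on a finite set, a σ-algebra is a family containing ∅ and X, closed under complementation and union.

Take S₀ = 𝒜 ∪ {∅, X} = { {}, {x₁,x₅}, {x₁,x₂,x₃,x₆}, X }.
Pass 1. New:
  {x₄,x₅}  = ᶜ of {x₁,x₂,x₃,x₆}
  {x₂,x₃,x₄,x₆}  = ᶜ of {x₁,x₅}
  {x₁,x₂,x₃,x₅,x₆}  = {x₁,x₂,x₃,x₆} ∪ {x₁,x₅}
  [7 total]
Pass 2 adds 4:
  {x₄}  = ᶜ of {x₁,x₂,x₃,x₅,x₆}
  {x₁,x₄,x₅}  = {x₄,x₅} ∪ {x₁,x₅}
  {x₁,x₂,x₃,x₄,x₆}  = {x₂,x₃,x₄,x₆} ∪ {x₁,x₂,x₃,x₆}
  {x₂,x₃,x₄,x₅,x₆}  = {x₄,x₅} ∪ {x₂,x₃,x₄,x₆}
  [11 total]
Pass 3 (3 new):
  {x₁}  = ᶜ of {x₂,x₃,x₄,x₅,x₆}
  {x₅}  = ᶜ of {x₁,x₂,x₃,x₄,x₆}
  {x₂,x₃,x₆}  = ᶜ of {x₁,x₄,x₅}
  [14 total]
Pass 4: 2 new —
  {x₁,x₄}  = {x₁} ∪ {x₄}
  {x₂,x₃,x₅,x₆}  = {x₂,x₃,x₆} ∪ {x₅}
  [16 total]
Pass 5: already closed under ᶜ and ∪.

|σ(𝒜)| = 16.  σ(𝒜) = { {}, {x₁}, {x₄}, {x₅}, {x₁,x₄}, {x₁,x₅}, {x₄,x₅}, {x₁,x₄,x₅}, {x₂,x₃,x₆}, {x₁,x₂,x₃,x₆}, {x₂,x₃,x₄,x₆}, {x₂,x₃,x₅,x₆}, {x₁,x₂,x₃,x₄,x₆}, {x₁,x₂,x₃,x₅,x₆}, {x₂,x₃,x₄,x₅,x₆}, X }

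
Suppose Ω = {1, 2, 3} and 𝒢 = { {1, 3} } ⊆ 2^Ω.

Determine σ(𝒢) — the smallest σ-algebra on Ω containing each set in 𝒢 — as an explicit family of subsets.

σ(𝒢) (4 sets): { {}, {2}, {1, 3}, Ω }

Working:
Begin from { {}, {1, 3}, Ω } (that is, 𝒢 plus ∅ and Ω).
Round 1. New:
  {2}  = complement {1, 3}
  (now 4)
Round 2: stable.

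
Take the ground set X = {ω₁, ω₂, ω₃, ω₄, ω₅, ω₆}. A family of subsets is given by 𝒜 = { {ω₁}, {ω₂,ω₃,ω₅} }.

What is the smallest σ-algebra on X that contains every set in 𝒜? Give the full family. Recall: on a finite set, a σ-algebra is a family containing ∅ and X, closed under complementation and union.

|σ(𝒜)| = 8.  σ(𝒜) = { {}, {ω₁}, {ω₄,ω₆}, {ω₁,ω₄,ω₆}, {ω₂,ω₃,ω₅}, {ω₁,ω₂,ω₃,ω₅}, {ω₂,ω₃,ω₄,ω₅,ω₆}, X }

Working:
Initial family (4 sets): { {}, {ω₁}, {ω₂,ω₃,ω₅}, X }.
Iteration 1: +3 →
  {ω₁,ω₄,ω₆}  = X∖{ω₂,ω₃,ω₅}
  {ω₁,ω₂,ω₃,ω₅}  = {ω₂,ω₃,ω₅} ∪ {ω₁}
  {ω₂,ω₃,ω₄,ω₅,ω₆}  = X∖{ω₁}
  (now 7)
Iteration 2. New:
  {ω₄,ω₆}  = X∖{ω₁,ω₂,ω₃,ω₅}
  (now 8)
Iteration 3: stable.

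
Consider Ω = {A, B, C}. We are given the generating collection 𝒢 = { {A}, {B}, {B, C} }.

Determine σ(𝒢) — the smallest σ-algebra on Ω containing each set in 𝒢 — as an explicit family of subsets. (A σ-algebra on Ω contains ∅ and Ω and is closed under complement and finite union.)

Initial family (5 sets): { {}, {A}, {B}, {B, C}, Ω }.
Round 1: 2 new —
  {A, B}  = {B} ∪ {A}
  {A, C}  = Ω∖{B}
Round 2. New:
  {C}  = Ω∖{A, B}
Round 3: stable.

|σ(𝒢)| = 8.  σ(𝒢) = { {}, {A}, {B}, {C}, {A, B}, {A, C}, {B, C}, Ω }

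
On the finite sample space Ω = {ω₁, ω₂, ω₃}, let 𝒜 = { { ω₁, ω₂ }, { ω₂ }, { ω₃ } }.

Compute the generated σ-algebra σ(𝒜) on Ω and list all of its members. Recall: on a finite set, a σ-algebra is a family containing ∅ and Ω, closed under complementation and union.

Answer: σ(𝒜) = { {  }, { ω₁ }, { ω₂ }, { ω₃ }, { ω₁, ω₂ }, { ω₁, ω₃ }, { ω₂, ω₃ }, Ω }

Check:
Begin from { {  }, { ω₂ }, { ω₃ }, { ω₁, ω₂ }, Ω } (that is, 𝒜 plus ∅ and Ω).
Iteration 1: 2 new —
  { ω₁, ω₃ }  = complement { ω₂ }
  { ω₂, ω₃ }  = { ω₃ } ∪ { ω₂ }
  (now 7)
Iteration 2: 1 new —
  { ω₁ }  = complement { ω₂, ω₃ }
  (now 8)
After Iteration 3 the family is unchanged; done.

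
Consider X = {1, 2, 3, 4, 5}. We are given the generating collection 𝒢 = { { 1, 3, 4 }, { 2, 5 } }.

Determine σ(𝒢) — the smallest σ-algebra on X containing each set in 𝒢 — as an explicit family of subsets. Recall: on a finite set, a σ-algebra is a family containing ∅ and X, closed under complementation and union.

Start: 𝒢 ∪ {∅, X} = { {}, { 2, 5 }, { 1, 3, 4 }, X }.
After Pass 1 the family is unchanged; done.

Hence σ(𝒢) has 4 members: { {}, { 2, 5 }, { 1, 3, 4 }, X }.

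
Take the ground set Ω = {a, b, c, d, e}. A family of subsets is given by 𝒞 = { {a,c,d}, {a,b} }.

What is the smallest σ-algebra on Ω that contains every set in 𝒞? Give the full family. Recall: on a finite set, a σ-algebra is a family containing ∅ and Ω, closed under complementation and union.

Start: 𝒞 ∪ {∅, Ω} = { {}, {a,b}, {a,c,d}, Ω }.
Pass 1 adds 3:
  {b,e}  = complement {a,c,d}
  {c,d,e}  = complement {a,b}
  {a,b,c,d}  = {a,b} ∪ {a,c,d}
  |family| = 7
Pass 2 adds 4:
  {e}  = complement {a,b,c,d}
  {a,b,e}  = {b,e} ∪ {a,b}
  {a,c,d,e}  = {c,d,e} ∪ {a,c,d}
  {b,c,d,e}  = {b,e} ∪ {c,d,e}
  |family| = 11
Pass 3 adds 3:
  {a}  = complement {b,c,d,e}
  {b}  = complement {a,c,d,e}
  {c,d}  = complement {a,b,e}
  |family| = 14
Pass 4: 2 new —
  {a,e}  = {e} ∪ {a}
  {b,c,d}  = {c,d} ∪ {b}
  |family| = 16
After Pass 5 the family is unchanged; done.

σ(𝒞) = { {}, {a}, {b}, {e}, {a,b}, {a,e}, {b,e}, {c,d}, {a,b,e}, {a,c,d}, {b,c,d}, {c,d,e}, {a,b,c,d}, {a,c,d,e}, {b,c,d,e}, Ω }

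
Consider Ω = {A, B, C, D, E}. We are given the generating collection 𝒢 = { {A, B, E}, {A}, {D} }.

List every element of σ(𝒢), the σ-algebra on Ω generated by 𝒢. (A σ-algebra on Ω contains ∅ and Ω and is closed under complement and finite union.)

|σ(𝒢)| = 16.  σ(𝒢) = { ∅, {A}, {C}, {D}, {A, C}, {A, D}, {B, E}, {C, D}, {A, B, E}, {A, C, D}, {B, C, E}, {B, D, E}, {A, B, C, E}, {A, B, D, E}, {B, C, D, E}, Ω }

Working:
Initial family (5 sets): { ∅, {A}, {D}, {A, B, E}, Ω }.
Iteration 1: +5 →
  {A, D}  = {D} ∪ {A}
  {C, D}  = complement {A, B, E}
  {A, B, C, E}  = complement {D}
  {A, B, D, E}  = {A, B, E} ∪ {D}
  {B, C, D, E}  = complement {A}
  [10 total]
Iteration 2 (3 new):
  {C}  = complement {A, B, D, E}
  {A, C, D}  = {C, D} ∪ {A, D}
  {B, C, E}  = complement {A, D}
  [13 total]
Iteration 3 adds 2:
  {A, C}  = {C} ∪ {A}
  {B, E}  = complement {A, C, D}
  [15 total]
Iteration 4: 1 new —
  {B, D, E}  = complement {A, C}
  [16 total]
Iteration 5: already closed under ᶜ and ∪.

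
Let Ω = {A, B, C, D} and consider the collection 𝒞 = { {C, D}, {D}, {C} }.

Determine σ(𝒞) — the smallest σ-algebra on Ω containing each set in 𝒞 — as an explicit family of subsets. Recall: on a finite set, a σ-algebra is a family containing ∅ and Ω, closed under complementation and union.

Start: 𝒞 ∪ {∅, Ω} = { {}, {C}, {D}, {C, D}, Ω }.
Pass 1: +3 →
  {A, B}  = complement {C, D}
  {A, B, C}  = complement {D}
  {A, B, D}  = complement {C}
  [8 total]
Pass 2: no new sets; the family is a σ-algebra.

σ(𝒞) = { {}, {C}, {D}, {A, B}, {C, D}, {A, B, C}, {A, B, D}, Ω }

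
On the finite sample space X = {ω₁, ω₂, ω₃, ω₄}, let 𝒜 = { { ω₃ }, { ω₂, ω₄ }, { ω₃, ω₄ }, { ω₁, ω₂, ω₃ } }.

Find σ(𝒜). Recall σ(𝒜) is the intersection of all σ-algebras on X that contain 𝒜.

|σ(𝒜)| = 16.  σ(𝒜) = { {  }, { ω₁ }, { ω₂ }, { ω₃ }, { ω₄ }, { ω₁, ω₂ }, { ω₁, ω₃ }, { ω₁, ω₄ }, { ω₂, ω₃ }, { ω₂, ω₄ }, { ω₃, ω₄ }, { ω₁, ω₂, ω₃ }, { ω₁, ω₂, ω₄ }, { ω₁, ω₃, ω₄ }, { ω₂, ω₃, ω₄ }, X }

Derivation:
Start: 𝒜 ∪ {∅, X} = { {  }, { ω₃ }, { ω₂, ω₄ }, { ω₃, ω₄ }, { ω₁, ω₂, ω₃ }, X }.
Iteration 1 (5 new):
  { ω₄ }  = ᶜ of { ω₁, ω₂, ω₃ }
  { ω₁, ω₂ }  = ᶜ of { ω₃, ω₄ }
  { ω₁, ω₃ }  = ᶜ of { ω₂, ω₄ }
  { ω₁, ω₂, ω₄ }  = ᶜ of { ω₃ }
  { ω₂, ω₃, ω₄ }  = { ω₃ } ∪ { ω₂, ω₄ }
Iteration 2. New:
  { ω₁ }  = ᶜ of { ω₂, ω₃, ω₄ }
  { ω₁, ω₃, ω₄ }  = { ω₃, ω₄ } ∪ { ω₁, ω₃ }
Iteration 3 adds 2:
  { ω₂ }  = ᶜ of { ω₁, ω₃, ω₄ }
  { ω₁, ω₄ }  = { ω₄ } ∪ { ω₁ }
Iteration 4. New:
  { ω₂, ω₃ }  = ᶜ of { ω₁, ω₄ }
Iteration 5: closed — nothing new.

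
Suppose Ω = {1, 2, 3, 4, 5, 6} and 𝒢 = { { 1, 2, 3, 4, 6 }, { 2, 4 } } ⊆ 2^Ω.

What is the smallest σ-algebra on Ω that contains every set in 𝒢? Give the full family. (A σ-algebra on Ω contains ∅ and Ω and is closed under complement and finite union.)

σ(𝒢) = { {  }, { 5 }, { 2, 4 }, { 1, 3, 6 }, { 2, 4, 5 }, { 1, 3, 5, 6 }, { 1, 2, 3, 4, 6 }, Ω }

Derivation:
Seed the family with 𝒢 together with ∅ and Ω: { {  }, { 2, 4 }, { 1, 2, 3, 4, 6 }, Ω }.
Iteration 1. New:
  { 5 }  = complement { 1, 2, 3, 4, 6 }
  { 1, 3, 5, 6 }  = complement { 2, 4 }
  — 6 sets.
Iteration 2 (1 new):
  { 2, 4, 5 }  = { 2, 4 } ∪ { 5 }
  — 7 sets.
Iteration 3 adds 1:
  { 1, 3, 6 }  = complement { 2, 4, 5 }
  — 8 sets.
Iteration 4: stable.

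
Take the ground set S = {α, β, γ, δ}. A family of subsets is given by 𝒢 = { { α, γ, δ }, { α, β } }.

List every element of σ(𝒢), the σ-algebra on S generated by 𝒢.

Seed the family with 𝒢 together with ∅ and S: { ∅, { α, β }, { α, γ, δ }, S }.
Iteration 1: 2 new —
  { β }  = S∖{ α, γ, δ }
  { γ, δ }  = S∖{ α, β }
  (now 6)
Iteration 2. New:
  { β, γ, δ }  = { γ, δ } ∪ { β }
  (now 7)
Iteration 3: 1 new —
  { α }  = S∖{ β, γ, δ }
  (now 8)
Iteration 4: already closed under ᶜ and ∪.

σ(𝒢) = { ∅, { α }, { β }, { α, β }, { γ, δ }, { α, γ, δ }, { β, γ, δ }, S }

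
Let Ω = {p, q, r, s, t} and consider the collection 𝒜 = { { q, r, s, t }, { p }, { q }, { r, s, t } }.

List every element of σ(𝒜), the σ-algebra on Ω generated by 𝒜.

Take S₀ = 𝒜 ∪ {∅, Ω} = { {}, { p }, { q }, { r, s, t }, { q, r, s, t }, Ω }.
Pass 1 adds 2:
  { p, q }  = Ω∖{ r, s, t }
  { p, r, s, t }  = Ω∖{ q }
  [8 total]
Pass 2 adds nothing — fixpoint reached.

Therefore σ(𝒜) = { {}, { p }, { q }, { p, q }, { r, s, t }, { p, r, s, t }, { q, r, s, t }, Ω } (|σ(𝒜)| = 8).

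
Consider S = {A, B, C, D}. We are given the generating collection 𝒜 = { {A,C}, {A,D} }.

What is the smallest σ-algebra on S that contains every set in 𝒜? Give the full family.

σ(𝒜) = { ∅, {A}, {B}, {C}, {D}, {A,B}, {A,C}, {A,D}, {B,C}, {B,D}, {C,D}, {A,B,C}, {A,B,D}, {A,C,D}, {B,C,D}, S }

Check:
Seed the family with 𝒜 together with ∅ and S: { ∅, {A,C}, {A,D}, S }.
Round 1 (3 new):
  {B,C}  = ᶜ of {A,D}
  {B,D}  = ᶜ of {A,C}
  {A,C,D}  = {A,C} ∪ {A,D}
  |family| = 7
Round 2: 4 new —
  {B}  = ᶜ of {A,C,D}
  {A,B,C}  = {B,C} ∪ {A,C}
  {A,B,D}  = {A,D} ∪ {B,D}
  {B,C,D}  = {B,C} ∪ {B,D}
  |family| = 11
Round 3. New:
  {A}  = ᶜ of {B,C,D}
  {C}  = ᶜ of {A,B,D}
  {D}  = ᶜ of {A,B,C}
  |family| = 14
Round 4: +2 →
  {A,B}  = {B} ∪ {A}
  {C,D}  = {C} ∪ {D}
  |family| = 16
Round 5: closed — nothing new.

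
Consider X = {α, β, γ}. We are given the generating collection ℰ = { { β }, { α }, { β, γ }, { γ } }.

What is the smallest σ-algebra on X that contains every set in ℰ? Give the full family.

Take S₀ = ℰ ∪ {∅, X} = { {}, { α }, { β }, { γ }, { β, γ }, X }.
Step 1 adds 2:
  { α, β }  = X∖{ γ }
  { α, γ }  = X∖{ β }
Step 2: no new sets; the family is a σ-algebra.

|σ(ℰ)| = 8.  σ(ℰ) = { {}, { α }, { β }, { γ }, { α, β }, { α, γ }, { β, γ }, X }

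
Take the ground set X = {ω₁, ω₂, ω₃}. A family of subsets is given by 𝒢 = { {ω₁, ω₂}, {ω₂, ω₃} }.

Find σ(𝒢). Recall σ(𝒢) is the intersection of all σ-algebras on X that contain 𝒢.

Start: 𝒢 ∪ {∅, X} = { {}, {ω₁, ω₂}, {ω₂, ω₃}, X }.
Step 1: +2 →
  {ω₁}  = X∖{ω₂, ω₃}
  {ω₃}  = X∖{ω₁, ω₂}
Step 2: 1 new —
  {ω₁, ω₃}  = {ω₃} ∪ {ω₁}
Step 3: 1 new —
  {ω₂}  = X∖{ω₁, ω₃}
Step 4 adds nothing — fixpoint reached.

σ(𝒢) = { {}, {ω₁}, {ω₂}, {ω₃}, {ω₁, ω₂}, {ω₁, ω₃}, {ω₂, ω₃}, X }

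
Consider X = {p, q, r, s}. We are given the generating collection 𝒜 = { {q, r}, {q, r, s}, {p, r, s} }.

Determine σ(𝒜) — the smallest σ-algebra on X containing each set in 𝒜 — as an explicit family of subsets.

Seed the family with 𝒜 together with ∅ and X: { ∅, {q, r}, {p, r, s}, {q, r, s}, X }.
Step 1. New:
  {p}  = complement {q, r, s}
  {q}  = complement {p, r, s}
  {p, s}  = complement {q, r}
Step 2 (3 new):
  {p, q}  = {q} ∪ {p}
  {p, q, r}  = {q, r} ∪ {p}
  {p, q, s}  = {q} ∪ {p, s}
Step 3. New:
  {r}  = complement {p, q, s}
  {s}  = complement {p, q, r}
  {r, s}  = complement {p, q}
Step 4 adds 2:
  {p, r}  = {r} ∪ {p}
  {q, s}  = {s} ∪ {q}
After Step 5 the family is unchanged; done.

|σ(𝒜)| = 16.  σ(𝒜) = { ∅, {p}, {q}, {r}, {s}, {p, q}, {p, r}, {p, s}, {q, r}, {q, s}, {r, s}, {p, q, r}, {p, q, s}, {p, r, s}, {q, r, s}, X }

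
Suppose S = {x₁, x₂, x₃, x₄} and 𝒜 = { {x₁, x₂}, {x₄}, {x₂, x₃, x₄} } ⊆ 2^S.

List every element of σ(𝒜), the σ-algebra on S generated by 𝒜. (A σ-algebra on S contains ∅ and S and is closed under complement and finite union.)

σ(𝒜) (16 sets): { {}, {x₁}, {x₂}, {x₃}, {x₄}, {x₁, x₂}, {x₁, x₃}, {x₁, x₄}, {x₂, x₃}, {x₂, x₄}, {x₃, x₄}, {x₁, x₂, x₃}, {x₁, x₂, x₄}, {x₁, x₃, x₄}, {x₂, x₃, x₄}, S }

Derivation:
Start: 𝒜 ∪ {∅, S} = { {}, {x₄}, {x₁, x₂}, {x₂, x₃, x₄}, S }.
Pass 1: 4 new —
  {x₁}  = {x₂, x₃, x₄}ᶜ
  {x₃, x₄}  = {x₁, x₂}ᶜ
  {x₁, x₂, x₃}  = {x₄}ᶜ
  {x₁, x₂, x₄}  = {x₁, x₂} ∪ {x₄}
  — 9 sets.
Pass 2: +3 →
  {x₃}  = {x₁, x₂, x₄}ᶜ
  {x₁, x₄}  = {x₄} ∪ {x₁}
  {x₁, x₃, x₄}  = {x₃, x₄} ∪ {x₁}
  — 12 sets.
Pass 3: +3 →
  {x₂}  = {x₁, x₃, x₄}ᶜ
  {x₁, x₃}  = {x₃} ∪ {x₁}
  {x₂, x₃}  = {x₁, x₄}ᶜ
  — 15 sets.
Pass 4 (1 new):
  {x₂, x₄}  = {x₁, x₃}ᶜ
  — 16 sets.
Pass 5: closed — nothing new.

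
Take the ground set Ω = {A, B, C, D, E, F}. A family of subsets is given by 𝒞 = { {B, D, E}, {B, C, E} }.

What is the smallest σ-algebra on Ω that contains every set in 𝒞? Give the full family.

Start: 𝒞 ∪ {∅, Ω} = { ∅, {B, C, E}, {B, D, E}, Ω }.
Iteration 1: +3 →
  {A, C, F}  = complement {B, D, E}
  {A, D, F}  = complement {B, C, E}
  {B, C, D, E}  = {B, D, E} ∪ {B, C, E}
  — 7 sets.
Iteration 2. New:
  {A, F}  = complement {B, C, D, E}
  {A, C, D, F}  = {A, C, F} ∪ {A, D, F}
  {A, B, C, E, F}  = {B, C, E} ∪ {A, C, F}
  {A, B, D, E, F}  = {A, D, F} ∪ {B, D, E}
  — 11 sets.
Iteration 3 (3 new):
  {C}  = complement {A, B, D, E, F}
  {D}  = complement {A, B, C, E, F}
  {B, E}  = complement {A, C, D, F}
  — 14 sets.
Iteration 4 (2 new):
  {C, D}  = {C} ∪ {D}
  {A, B, E, F}  = {B, E} ∪ {A, F}
  — 16 sets.
After Iteration 5 the family is unchanged; done.

|σ(𝒞)| = 16.  σ(𝒞) = { ∅, {C}, {D}, {A, F}, {B, E}, {C, D}, {A, C, F}, {A, D, F}, {B, C, E}, {B, D, E}, {A, B, E, F}, {A, C, D, F}, {B, C, D, E}, {A, B, C, E, F}, {A, B, D, E, F}, Ω }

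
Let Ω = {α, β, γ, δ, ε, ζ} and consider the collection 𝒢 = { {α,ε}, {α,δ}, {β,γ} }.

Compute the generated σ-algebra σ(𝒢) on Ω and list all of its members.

Seed the family with 𝒢 together with ∅ and Ω: { ∅, {α,δ}, {α,ε}, {β,γ}, Ω }.
Iteration 1: +6 →
  {α,δ,ε}  = {α,δ} ∪ {α,ε}
  {α,β,γ,δ}  = {β,γ} ∪ {α,δ}
  {α,β,γ,ε}  = {β,γ} ∪ {α,ε}
  {α,δ,ε,ζ}  = {β,γ}ᶜ
  {β,γ,δ,ζ}  = {α,ε}ᶜ
  {β,γ,ε,ζ}  = {α,δ}ᶜ
  |family| = 11
Iteration 2 adds 7:
  {δ,ζ}  = {α,β,γ,ε}ᶜ
  {ε,ζ}  = {α,β,γ,δ}ᶜ
  {β,γ,ζ}  = {α,δ,ε}ᶜ
  {α,β,γ,δ,ε}  = {α,δ,ε} ∪ {β,γ}
  {α,β,γ,δ,ζ}  = {α,δ} ∪ {β,γ,δ,ζ}
  {α,β,γ,ε,ζ}  = {α,ε} ∪ {β,γ,ε,ζ}
  {β,γ,δ,ε,ζ}  = {β,γ,δ,ζ} ∪ {β,γ,ε,ζ}
  |family| = 18
Iteration 3: +7 →
  {α}  = {β,γ,δ,ε,ζ}ᶜ
  {δ}  = {α,β,γ,ε,ζ}ᶜ
  {ε}  = {α,β,γ,δ,ζ}ᶜ
  {ζ}  = {α,β,γ,δ,ε}ᶜ
  {α,δ,ζ}  = {α,δ} ∪ {δ,ζ}
  {α,ε,ζ}  = {ε,ζ} ∪ {α,ε}
  {δ,ε,ζ}  = {ε,ζ} ∪ {δ,ζ}
  |family| = 25
Iteration 4: 6 new —
  {α,ζ}  = {α} ∪ {ζ}
  {δ,ε}  = {ε} ∪ {δ}
  {α,β,γ}  = {δ,ε,ζ}ᶜ
  {β,γ,δ}  = {α,ε,ζ}ᶜ
  {β,γ,ε}  = {α,δ,ζ}ᶜ
  {α,β,γ,ζ}  = {α} ∪ {β,γ,ζ}
  |family| = 31
Iteration 5 (1 new):
  {β,γ,δ,ε}  = {α,ζ}ᶜ
  |family| = 32
Iteration 6: closed — nothing new.

Hence σ(𝒢) has 32 members: { ∅, {α}, {δ}, {ε}, {ζ}, {α,δ}, {α,ε}, {α,ζ}, {β,γ}, {δ,ε}, {δ,ζ}, {ε,ζ}, {α,β,γ}, {α,δ,ε}, {α,δ,ζ}, {α,ε,ζ}, {β,γ,δ}, {β,γ,ε}, {β,γ,ζ}, {δ,ε,ζ}, {α,β,γ,δ}, {α,β,γ,ε}, {α,β,γ,ζ}, {α,δ,ε,ζ}, {β,γ,δ,ε}, {β,γ,δ,ζ}, {β,γ,ε,ζ}, {α,β,γ,δ,ε}, {α,β,γ,δ,ζ}, {α,β,γ,ε,ζ}, {β,γ,δ,ε,ζ}, Ω }.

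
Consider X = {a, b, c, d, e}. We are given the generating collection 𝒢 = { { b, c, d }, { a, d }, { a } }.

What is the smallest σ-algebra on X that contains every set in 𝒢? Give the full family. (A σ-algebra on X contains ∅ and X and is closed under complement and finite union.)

|σ(𝒢)| = 16.  σ(𝒢) = { {  }, { a }, { d }, { e }, { a, d }, { a, e }, { b, c }, { d, e }, { a, b, c }, { a, d, e }, { b, c, d }, { b, c, e }, { a, b, c, d }, { a, b, c, e }, { b, c, d, e }, X }

Derivation:
Initial family (5 sets): { {  }, { a }, { a, d }, { b, c, d }, X }.
Iteration 1: +4 →
  { a, e }  = { b, c, d }ᶜ
  { b, c, e }  = { a, d }ᶜ
  { a, b, c, d }  = { b, c, d } ∪ { a, d }
  { b, c, d, e }  = { a }ᶜ
Iteration 2 adds 3:
  { e }  = { a, b, c, d }ᶜ
  { a, d, e }  = { a, d } ∪ { a, e }
  { a, b, c, e }  = { b, c, e } ∪ { a, e }
Iteration 3: +2 →
  { d }  = { a, b, c, e }ᶜ
  { b, c }  = { a, d, e }ᶜ
Iteration 4: +2 →
  { d, e }  = { d } ∪ { e }
  { a, b, c }  = { b, c } ∪ { a }
Iteration 5: no new sets; the family is a σ-algebra.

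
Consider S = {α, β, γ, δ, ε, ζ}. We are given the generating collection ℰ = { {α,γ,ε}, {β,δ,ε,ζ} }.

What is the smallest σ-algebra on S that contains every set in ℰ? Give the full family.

Take S₀ = ℰ ∪ {∅, S} = { ∅, {α,γ,ε}, {β,δ,ε,ζ}, S }.
Iteration 1: 2 new —
  {α,γ}  = S∖{β,δ,ε,ζ}
  {β,δ,ζ}  = S∖{α,γ,ε}
  [6 total]
Iteration 2 (1 new):
  {α,β,γ,δ,ζ}  = {β,δ,ζ} ∪ {α,γ}
  [7 total]
Iteration 3: +1 →
  {ε}  = S∖{α,β,γ,δ,ζ}
  [8 total]
Iteration 4: closed — nothing new.

|σ(ℰ)| = 8.  σ(ℰ) = { ∅, {ε}, {α,γ}, {α,γ,ε}, {β,δ,ζ}, {β,δ,ε,ζ}, {α,β,γ,δ,ζ}, S }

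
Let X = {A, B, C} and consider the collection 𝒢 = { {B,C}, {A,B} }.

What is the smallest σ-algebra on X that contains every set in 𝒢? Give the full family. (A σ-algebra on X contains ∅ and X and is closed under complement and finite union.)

Answer: σ(𝒢) = { {}, {A}, {B}, {C}, {A,B}, {A,C}, {B,C}, X }

Check:
Initial family (4 sets): { {}, {A,B}, {B,C}, X }.
Round 1: 2 new —
  {A}  = X∖{B,C}
  {C}  = X∖{A,B}
Round 2. New:
  {A,C}  = {C} ∪ {A}
Round 3. New:
  {B}  = X∖{A,C}
Round 4: stable.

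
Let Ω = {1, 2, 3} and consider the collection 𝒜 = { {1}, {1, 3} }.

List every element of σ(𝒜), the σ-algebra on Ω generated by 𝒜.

σ(𝒜) (8 sets): { {}, {1}, {2}, {3}, {1, 2}, {1, 3}, {2, 3}, Ω }

Derivation:
Begin from { {}, {1}, {1, 3}, Ω } (that is, 𝒜 plus ∅ and Ω).
Round 1 (2 new):
  {2}  = Ω∖{1, 3}
  {2, 3}  = Ω∖{1}
  |family| = 6
Round 2. New:
  {1, 2}  = {2} ∪ {1}
  |family| = 7
Round 3 adds 1:
  {3}  = Ω∖{1, 2}
  |family| = 8
Round 4: already closed under ᶜ and ∪.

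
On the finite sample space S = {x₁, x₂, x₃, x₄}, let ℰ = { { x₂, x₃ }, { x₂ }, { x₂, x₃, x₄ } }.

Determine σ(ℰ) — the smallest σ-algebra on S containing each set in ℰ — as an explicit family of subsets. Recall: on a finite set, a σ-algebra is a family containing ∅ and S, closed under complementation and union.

Take S₀ = ℰ ∪ {∅, S} = { ∅, { x₂ }, { x₂, x₃ }, { x₂, x₃, x₄ }, S }.
Pass 1: +3 →
  { x₁ }  = S∖{ x₂, x₃, x₄ }
  { x₁, x₄ }  = S∖{ x₂, x₃ }
  { x₁, x₃, x₄ }  = S∖{ x₂ }
  [8 total]
Pass 2: +3 →
  { x₁, x₂ }  = { x₂ } ∪ { x₁ }
  { x₁, x₂, x₃ }  = { x₂, x₃ } ∪ { x₁ }
  { x₁, x₂, x₄ }  = { x₂ } ∪ { x₁, x₄ }
  [11 total]
Pass 3 (3 new):
  { x₃ }  = S∖{ x₁, x₂, x₄ }
  { x₄ }  = S∖{ x₁, x₂, x₃ }
  { x₃, x₄ }  = S∖{ x₁, x₂ }
  [14 total]
Pass 4: 2 new —
  { x₁, x₃ }  = { x₃ } ∪ { x₁ }
  { x₂, x₄ }  = { x₄ } ∪ { x₂ }
  [16 total]
Pass 5: no new sets; the family is a σ-algebra.

|σ(ℰ)| = 16.  σ(ℰ) = { ∅, { x₁ }, { x₂ }, { x₃ }, { x₄ }, { x₁, x₂ }, { x₁, x₃ }, { x₁, x₄ }, { x₂, x₃ }, { x₂, x₄ }, { x₃, x₄ }, { x₁, x₂, x₃ }, { x₁, x₂, x₄ }, { x₁, x₃, x₄ }, { x₂, x₃, x₄ }, S }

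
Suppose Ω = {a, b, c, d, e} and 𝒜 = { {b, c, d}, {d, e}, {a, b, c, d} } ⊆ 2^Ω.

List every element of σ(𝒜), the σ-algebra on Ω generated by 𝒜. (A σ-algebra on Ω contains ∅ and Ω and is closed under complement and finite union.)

Start: 𝒜 ∪ {∅, Ω} = { ∅, {d, e}, {b, c, d}, {a, b, c, d}, Ω }.
Pass 1 adds 4:
  {e}  = complement {a, b, c, d}
  {a, e}  = complement {b, c, d}
  {a, b, c}  = complement {d, e}
  {b, c, d, e}  = {d, e} ∪ {b, c, d}
Pass 2. New:
  {a}  = complement {b, c, d, e}
  {a, d, e}  = {d, e} ∪ {a, e}
  {a, b, c, e}  = {a, b, c} ∪ {e}
Pass 3: 2 new —
  {d}  = complement {a, b, c, e}
  {b, c}  = complement {a, d, e}
Pass 4: 2 new —
  {a, d}  = {d} ∪ {a}
  {b, c, e}  = {b, c} ∪ {e}
Pass 5: closed — nothing new.

σ(𝒜) = { ∅, {a}, {d}, {e}, {a, d}, {a, e}, {b, c}, {d, e}, {a, b, c}, {a, d, e}, {b, c, d}, {b, c, e}, {a, b, c, d}, {a, b, c, e}, {b, c, d, e}, Ω }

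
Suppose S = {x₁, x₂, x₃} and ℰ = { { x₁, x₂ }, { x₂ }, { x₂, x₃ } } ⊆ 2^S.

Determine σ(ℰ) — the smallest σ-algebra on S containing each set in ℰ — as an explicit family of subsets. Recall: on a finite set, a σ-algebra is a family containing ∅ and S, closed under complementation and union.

Begin from { {}, { x₂ }, { x₁, x₂ }, { x₂, x₃ }, S } (that is, ℰ plus ∅ and S).
Round 1. New:
  { x₁ }  = complement { x₂, x₃ }
  { x₃ }  = complement { x₁, x₂ }
  { x₁, x₃ }  = complement { x₂ }
Round 2 adds nothing — fixpoint reached.

Therefore σ(ℰ) = { {}, { x₁ }, { x₂ }, { x₃ }, { x₁, x₂ }, { x₁, x₃ }, { x₂, x₃ }, S } (|σ(ℰ)| = 8).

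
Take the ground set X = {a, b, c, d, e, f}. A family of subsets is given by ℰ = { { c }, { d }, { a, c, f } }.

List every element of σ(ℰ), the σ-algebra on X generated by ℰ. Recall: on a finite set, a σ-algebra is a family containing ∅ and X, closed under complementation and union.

Answer: σ(ℰ) = { {  }, { c }, { d }, { a, f }, { b, e }, { c, d }, { a, c, f }, { a, d, f }, { b, c, e }, { b, d, e }, { a, b, e, f }, { a, c, d, f }, { b, c, d, e }, { a, b, c, e, f }, { a, b, d, e, f }, X }

Trace:
Take S₀ = ℰ ∪ {∅, X} = { {  }, { c }, { d }, { a, c, f }, X }.
Round 1. New:
  { c, d }  = { c } ∪ { d }
  { b, d, e }  = X∖{ a, c, f }
  { a, c, d, f }  = { a, c, f } ∪ { d }
  { a, b, c, e, f }  = X∖{ d }
  { a, b, d, e, f }  = X∖{ c }
  |family| = 10
Round 2 (3 new):
  { b, e }  = X∖{ a, c, d, f }
  { a, b, e, f }  = X∖{ c, d }
  { b, c, d, e }  = { c, d } ∪ { b, d, e }
  |family| = 13
Round 3 (2 new):
  { a, f }  = X∖{ b, c, d, e }
  { b, c, e }  = { c } ∪ { b, e }
  |family| = 15
Round 4 (1 new):
  { a, d, f }  = X∖{ b, c, e }
  |family| = 16
Round 5: closed — nothing new.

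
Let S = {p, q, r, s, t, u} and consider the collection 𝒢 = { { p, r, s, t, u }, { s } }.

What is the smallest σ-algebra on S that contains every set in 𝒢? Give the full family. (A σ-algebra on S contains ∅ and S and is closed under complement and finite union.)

Initial family (4 sets): { {  }, { s }, { p, r, s, t, u }, S }.
Pass 1. New:
  { q }  = complement { p, r, s, t, u }
  { p, q, r, t, u }  = complement { s }
  (now 6)
Pass 2 (1 new):
  { q, s }  = { s } ∪ { q }
  (now 7)
Pass 3 adds 1:
  { p, r, t, u }  = complement { q, s }
  (now 8)
Pass 4: no new sets; the family is a σ-algebra.

|σ(𝒢)| = 8.  σ(𝒢) = { {  }, { q }, { s }, { q, s }, { p, r, t, u }, { p, q, r, t, u }, { p, r, s, t, u }, S }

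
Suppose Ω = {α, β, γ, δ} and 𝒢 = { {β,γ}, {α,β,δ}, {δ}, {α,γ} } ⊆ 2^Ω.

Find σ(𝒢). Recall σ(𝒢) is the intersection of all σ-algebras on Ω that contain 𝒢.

|σ(𝒢)| = 16.  σ(𝒢) = { {}, {α}, {β}, {γ}, {δ}, {α,β}, {α,γ}, {α,δ}, {β,γ}, {β,δ}, {γ,δ}, {α,β,γ}, {α,β,δ}, {α,γ,δ}, {β,γ,δ}, Ω }

Trace:
Begin from { {}, {δ}, {α,γ}, {β,γ}, {α,β,δ}, Ω } (that is, 𝒢 plus ∅ and Ω).
Round 1 adds 6:
  {γ}  = Ω∖{α,β,δ}
  {α,δ}  = Ω∖{β,γ}
  {β,δ}  = Ω∖{α,γ}
  {α,β,γ}  = Ω∖{δ}
  {α,γ,δ}  = {α,γ} ∪ {δ}
  {β,γ,δ}  = {β,γ} ∪ {δ}
  |family| = 12
Round 2: +3 →
  {α}  = Ω∖{β,γ,δ}
  {β}  = Ω∖{α,γ,δ}
  {γ,δ}  = {γ} ∪ {δ}
  |family| = 15
Round 3 adds 1:
  {α,β}  = Ω∖{γ,δ}
  |family| = 16
Round 4: already closed under ᶜ and ∪.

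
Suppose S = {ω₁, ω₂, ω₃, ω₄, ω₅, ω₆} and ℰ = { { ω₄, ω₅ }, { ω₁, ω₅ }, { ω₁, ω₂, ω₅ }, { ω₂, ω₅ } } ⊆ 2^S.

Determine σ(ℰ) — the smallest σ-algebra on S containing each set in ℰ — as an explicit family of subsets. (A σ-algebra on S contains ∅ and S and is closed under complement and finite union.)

σ(ℰ) (32 sets): { ∅, { ω₁ }, { ω₂ }, { ω₄ }, { ω₅ }, { ω₁, ω₂ }, { ω₁, ω₄ }, { ω₁, ω₅ }, { ω₂, ω₄ }, { ω₂, ω₅ }, { ω₃, ω₆ }, { ω₄, ω₅ }, { ω₁, ω₂, ω₄ }, { ω₁, ω₂, ω₅ }, { ω₁, ω₃, ω₆ }, { ω₁, ω₄, ω₅ }, { ω₂, ω₃, ω₆ }, { ω₂, ω₄, ω₅ }, { ω₃, ω₄, ω₆ }, { ω₃, ω₅, ω₆ }, { ω₁, ω₂, ω₃, ω₆ }, { ω₁, ω₂, ω₄, ω₅ }, { ω₁, ω₃, ω₄, ω₆ }, { ω₁, ω₃, ω₅, ω₆ }, { ω₂, ω₃, ω₄, ω₆ }, { ω₂, ω₃, ω₅, ω₆ }, { ω₃, ω₄, ω₅, ω₆ }, { ω₁, ω₂, ω₃, ω₄, ω₆ }, { ω₁, ω₂, ω₃, ω₅, ω₆ }, { ω₁, ω₃, ω₄, ω₅, ω₆ }, { ω₂, ω₃, ω₄, ω₅, ω₆ }, S }

Working:
Take S₀ = ℰ ∪ {∅, S} = { ∅, { ω₁, ω₅ }, { ω₂, ω₅ }, { ω₄, ω₅ }, { ω₁, ω₂, ω₅ }, S }.
Pass 1 (7 new):
  { ω₁, ω₄, ω₅ }  = { ω₄, ω₅ } ∪ { ω₁, ω₅ }
  { ω₂, ω₄, ω₅ }  = { ω₄, ω₅ } ∪ { ω₂, ω₅ }
  { ω₃, ω₄, ω₆ }  = { ω₁, ω₂, ω₅ }ᶜ
  { ω₁, ω₂, ω₃, ω₆ }  = { ω₄, ω₅ }ᶜ
  { ω₁, ω₂, ω₄, ω₅ }  = { ω₄, ω₅ } ∪ { ω₁, ω₂, ω₅ }
  { ω₁, ω₃, ω₄, ω₆ }  = { ω₂, ω₅ }ᶜ
  { ω₂, ω₃, ω₄, ω₆ }  = { ω₁, ω₅ }ᶜ
  (now 13)
Pass 2 adds 8:
  { ω₃, ω₆ }  = { ω₁, ω₂, ω₄, ω₅ }ᶜ
  { ω₁, ω₃, ω₆ }  = { ω₂, ω₄, ω₅ }ᶜ
  { ω₂, ω₃, ω₆ }  = { ω₁, ω₄, ω₅ }ᶜ
  { ω₃, ω₄, ω₅, ω₆ }  = { ω₄, ω₅ } ∪ { ω₃, ω₄, ω₆ }
  { ω₁, ω₂, ω₃, ω₄, ω₆ }  = { ω₁, ω₂, ω₃, ω₆ } ∪ { ω₂, ω₃, ω₄, ω₆ }
  { ω₁, ω₂, ω₃, ω₅, ω₆ }  = { ω₂, ω₅ } ∪ { ω₁, ω₂, ω₃, ω₆ }
  { ω₁, ω₃, ω₄, ω₅, ω₆ }  = { ω₁, ω₄, ω₅ } ∪ { ω₁, ω₃, ω₄, ω₆ }
  { ω₂, ω₃, ω₄, ω₅, ω₆ }  = { ω₂, ω₅ } ∪ { ω₂, ω₃, ω₄, ω₆ }
  (now 21)
Pass 3: +7 →
  { ω₁ }  = { ω₂, ω₃, ω₄, ω₅, ω₆ }ᶜ
  { ω₂ }  = { ω₁, ω₃, ω₄, ω₅, ω₆ }ᶜ
  { ω₄ }  = { ω₁, ω₂, ω₃, ω₅, ω₆ }ᶜ
  { ω₅ }  = { ω₁, ω₂, ω₃, ω₄, ω₆ }ᶜ
  { ω₁, ω₂ }  = { ω₃, ω₄, ω₅, ω₆ }ᶜ
  { ω₁, ω₃, ω₅, ω₆ }  = { ω₁, ω₃, ω₆ } ∪ { ω₁, ω₅ }
  { ω₂, ω₃, ω₅, ω₆ }  = { ω₂, ω₅ } ∪ { ω₂, ω₃, ω₆ }
  (now 28)
Pass 4: 4 new —
  { ω₁, ω₄ }  = { ω₂, ω₃, ω₅, ω₆ }ᶜ
  { ω₂, ω₄ }  = { ω₁, ω₃, ω₅, ω₆ }ᶜ
  { ω₁, ω₂, ω₄ }  = { ω₁, ω₂ } ∪ { ω₄ }
  { ω₃, ω₅, ω₆ }  = { ω₅ } ∪ { ω₃, ω₆ }
  (now 32)
Pass 5 adds nothing — fixpoint reached.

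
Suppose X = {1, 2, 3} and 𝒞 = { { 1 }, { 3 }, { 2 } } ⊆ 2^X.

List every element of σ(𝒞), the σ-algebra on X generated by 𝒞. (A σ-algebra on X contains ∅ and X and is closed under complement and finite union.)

|σ(𝒞)| = 8.  σ(𝒞) = { ∅, { 1 }, { 2 }, { 3 }, { 1, 2 }, { 1, 3 }, { 2, 3 }, X }

Derivation:
Take S₀ = 𝒞 ∪ {∅, X} = { ∅, { 1 }, { 2 }, { 3 }, X }.
Step 1. New:
  { 1, 2 }  = { 3 }ᶜ
  { 1, 3 }  = { 2 }ᶜ
  { 2, 3 }  = { 1 }ᶜ
Step 2: already closed under ᶜ and ∪.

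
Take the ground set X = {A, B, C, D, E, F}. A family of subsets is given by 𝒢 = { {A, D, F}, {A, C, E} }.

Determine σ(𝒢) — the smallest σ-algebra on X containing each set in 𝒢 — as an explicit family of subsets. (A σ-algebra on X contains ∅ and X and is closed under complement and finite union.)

Answer: σ(𝒢) = { {}, {A}, {B}, {A, B}, {C, E}, {D, F}, {A, C, E}, {A, D, F}, {B, C, E}, {B, D, F}, {A, B, C, E}, {A, B, D, F}, {C, D, E, F}, {A, C, D, E, F}, {B, C, D, E, F}, X }

Working:
Start: 𝒢 ∪ {∅, X} = { {}, {A, C, E}, {A, D, F}, X }.
Round 1. New:
  {B, C, E}  = X∖{A, D, F}
  {B, D, F}  = X∖{A, C, E}
  {A, C, D, E, F}  = {A, C, E} ∪ {A, D, F}
  [7 total]
Round 2. New:
  {B}  = X∖{A, C, D, E, F}
  {A, B, C, E}  = {B, C, E} ∪ {A, C, E}
  {A, B, D, F}  = {B, D, F} ∪ {A, D, F}
  {B, C, D, E, F}  = {B, D, F} ∪ {B, C, E}
  [11 total]
Round 3 (3 new):
  {A}  = X∖{B, C, D, E, F}
  {C, E}  = X∖{A, B, D, F}
  {D, F}  = X∖{A, B, C, E}
  [14 total]
Round 4: 2 new —
  {A, B}  = {B} ∪ {A}
  {C, D, E, F}  = {C, E} ∪ {D, F}
  [16 total]
Round 5 adds nothing — fixpoint reached.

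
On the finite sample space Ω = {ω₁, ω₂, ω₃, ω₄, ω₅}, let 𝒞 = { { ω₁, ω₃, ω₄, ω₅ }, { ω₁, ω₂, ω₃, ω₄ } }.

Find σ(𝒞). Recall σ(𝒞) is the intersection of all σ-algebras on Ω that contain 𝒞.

Start: 𝒞 ∪ {∅, Ω} = { ∅, { ω₁, ω₂, ω₃, ω₄ }, { ω₁, ω₃, ω₄, ω₅ }, Ω }.
Step 1 adds 2:
  { ω₂ }  = Ω∖{ ω₁, ω₃, ω₄, ω₅ }
  { ω₅ }  = Ω∖{ ω₁, ω₂, ω₃, ω₄ }
  |family| = 6
Step 2. New:
  { ω₂, ω₅ }  = { ω₂ } ∪ { ω₅ }
  |family| = 7
Step 3: 1 new —
  { ω₁, ω₃, ω₄ }  = Ω∖{ ω₂, ω₅ }
  |family| = 8
After Step 4 the family is unchanged; done.

|σ(𝒞)| = 8.  σ(𝒞) = { ∅, { ω₂ }, { ω₅ }, { ω₂, ω₅ }, { ω₁, ω₃, ω₄ }, { ω₁, ω₂, ω₃, ω₄ }, { ω₁, ω₃, ω₄, ω₅ }, Ω }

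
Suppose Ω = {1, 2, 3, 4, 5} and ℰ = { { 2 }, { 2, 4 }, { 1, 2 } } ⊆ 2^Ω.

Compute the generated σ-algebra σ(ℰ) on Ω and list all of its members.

|σ(ℰ)| = 16.  σ(ℰ) = { {  }, { 1 }, { 2 }, { 4 }, { 1, 2 }, { 1, 4 }, { 2, 4 }, { 3, 5 }, { 1, 2, 4 }, { 1, 3, 5 }, { 2, 3, 5 }, { 3, 4, 5 }, { 1, 2, 3, 5 }, { 1, 3, 4, 5 }, { 2, 3, 4, 5 }, Ω }

Working:
Seed the family with ℰ together with ∅ and Ω: { {  }, { 2 }, { 1, 2 }, { 2, 4 }, Ω }.
Iteration 1: 4 new —
  { 1, 2, 4 }  = { 1, 2 } ∪ { 2, 4 }
  { 1, 3, 5 }  = complement { 2, 4 }
  { 3, 4, 5 }  = complement { 1, 2 }
  { 1, 3, 4, 5 }  = complement { 2 }
Iteration 2. New:
  { 3, 5 }  = complement { 1, 2, 4 }
  { 1, 2, 3, 5 }  = { 1, 2 } ∪ { 1, 3, 5 }
  { 2, 3, 4, 5 }  = { 3, 4, 5 } ∪ { 2 }
Iteration 3: 3 new —
  { 1 }  = complement { 2, 3, 4, 5 }
  { 4 }  = complement { 1, 2, 3, 5 }
  { 2, 3, 5 }  = { 2 } ∪ { 3, 5 }
Iteration 4. New:
  { 1, 4 }  = complement { 2, 3, 5 }
Iteration 5: no new sets; the family is a σ-algebra.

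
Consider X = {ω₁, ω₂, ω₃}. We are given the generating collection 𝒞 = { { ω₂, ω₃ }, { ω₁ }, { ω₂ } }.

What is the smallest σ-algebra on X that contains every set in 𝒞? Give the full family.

σ(𝒞) (8 sets): { {}, { ω₁ }, { ω₂ }, { ω₃ }, { ω₁, ω₂ }, { ω₁, ω₃ }, { ω₂, ω₃ }, X }

Trace:
Begin from { {}, { ω₁ }, { ω₂ }, { ω₂, ω₃ }, X } (that is, 𝒞 plus ∅ and X).
Step 1: 2 new —
  { ω₁, ω₂ }  = { ω₂ } ∪ { ω₁ }
  { ω₁, ω₃ }  = { ω₂ }ᶜ
  [7 total]
Step 2: 1 new —
  { ω₃ }  = { ω₁, ω₂ }ᶜ
  [8 total]
Step 3: stable.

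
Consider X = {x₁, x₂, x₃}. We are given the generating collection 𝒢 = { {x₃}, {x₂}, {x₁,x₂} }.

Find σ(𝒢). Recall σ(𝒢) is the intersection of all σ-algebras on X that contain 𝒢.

|σ(𝒢)| = 8.  σ(𝒢) = { ∅, {x₁}, {x₂}, {x₃}, {x₁,x₂}, {x₁,x₃}, {x₂,x₃}, X }

Check:
Begin from { ∅, {x₂}, {x₃}, {x₁,x₂}, X } (that is, 𝒢 plus ∅ and X).
Step 1. New:
  {x₁,x₃}  = ᶜ of {x₂}
  {x₂,x₃}  = {x₃} ∪ {x₂}
  |family| = 7
Step 2. New:
  {x₁}  = ᶜ of {x₂,x₃}
  |family| = 8
Step 3 adds nothing — fixpoint reached.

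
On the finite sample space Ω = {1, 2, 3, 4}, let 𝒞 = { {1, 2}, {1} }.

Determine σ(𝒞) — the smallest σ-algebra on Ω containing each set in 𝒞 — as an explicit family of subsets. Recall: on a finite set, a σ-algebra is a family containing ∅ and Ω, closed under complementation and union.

Answer: σ(𝒞) = { {}, {1}, {2}, {1, 2}, {3, 4}, {1, 3, 4}, {2, 3, 4}, Ω }

Working:
Seed the family with 𝒞 together with ∅ and Ω: { {}, {1}, {1, 2}, Ω }.
Iteration 1: +2 →
  {3, 4}  = Ω∖{1, 2}
  {2, 3, 4}  = Ω∖{1}
Iteration 2: 1 new —
  {1, 3, 4}  = {3, 4} ∪ {1}
Iteration 3 adds 1:
  {2}  = Ω∖{1, 3, 4}
After Iteration 4 the family is unchanged; done.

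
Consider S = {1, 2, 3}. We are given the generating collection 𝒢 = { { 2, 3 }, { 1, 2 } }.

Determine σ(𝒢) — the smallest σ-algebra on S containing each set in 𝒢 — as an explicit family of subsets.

Take S₀ = 𝒢 ∪ {∅, S} = { {  }, { 1, 2 }, { 2, 3 }, S }.
Pass 1: +2 →
  { 1 }  = ᶜ of { 2, 3 }
  { 3 }  = ᶜ of { 1, 2 }
  |family| = 6
Pass 2: +1 →
  { 1, 3 }  = { 3 } ∪ { 1 }
  |family| = 7
Pass 3 adds 1:
  { 2 }  = ᶜ of { 1, 3 }
  |family| = 8
Pass 4: already closed under ᶜ and ∪.

Hence σ(𝒢) has 8 members: { {  }, { 1 }, { 2 }, { 3 }, { 1, 2 }, { 1, 3 }, { 2, 3 }, S }.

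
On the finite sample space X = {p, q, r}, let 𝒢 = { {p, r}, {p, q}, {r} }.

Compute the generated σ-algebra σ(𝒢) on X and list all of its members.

Initial family (5 sets): { ∅, {r}, {p, q}, {p, r}, X }.
Step 1 (1 new):
  {q}  = {p, r}ᶜ
Step 2: 1 new —
  {q, r}  = {r} ∪ {q}
Step 3 adds 1:
  {p}  = {q, r}ᶜ
Step 4: stable.

σ(𝒢) = { ∅, {p}, {q}, {r}, {p, q}, {p, r}, {q, r}, X }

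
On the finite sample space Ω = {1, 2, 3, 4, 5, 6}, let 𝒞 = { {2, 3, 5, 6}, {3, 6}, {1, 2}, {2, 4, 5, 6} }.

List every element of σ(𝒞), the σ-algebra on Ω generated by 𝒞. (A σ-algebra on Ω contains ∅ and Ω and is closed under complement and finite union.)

Take S₀ = 𝒞 ∪ {∅, Ω} = { {}, {1, 2}, {3, 6}, {2, 3, 5, 6}, {2, 4, 5, 6}, Ω }.
Step 1: 8 new —
  {1, 3}  = ᶜ of {2, 4, 5, 6}
  {1, 4}  = ᶜ of {2, 3, 5, 6}
  {1, 2, 3, 6}  = {1, 2} ∪ {3, 6}
  {1, 2, 4, 5}  = ᶜ of {3, 6}
  {3, 4, 5, 6}  = ᶜ of {1, 2}
  {1, 2, 3, 5, 6}  = {1, 2} ∪ {2, 3, 5, 6}
  {1, 2, 4, 5, 6}  = {2, 4, 5, 6} ∪ {1, 2}
  {2, 3, 4, 5, 6}  = {2, 4, 5, 6} ∪ {3, 6}
  (now 14)
Step 2 (12 new):
  {1}  = ᶜ of {2, 3, 4, 5, 6}
  {3}  = ᶜ of {1, 2, 4, 5, 6}
  {4}  = ᶜ of {1, 2, 3, 5, 6}
  {4, 5}  = ᶜ of {1, 2, 3, 6}
  {1, 2, 3}  = {1, 2} ∪ {1, 3}
  {1, 2, 4}  = {1, 2} ∪ {1, 4}
  {1, 3, 4}  = {1, 4} ∪ {1, 3}
  {1, 3, 6}  = {1, 3} ∪ {3, 6}
  {1, 3, 4, 6}  = {1, 4} ∪ {3, 6}
  {1, 2, 3, 4, 5}  = {1, 2, 4, 5} ∪ {1, 3}
  {1, 2, 3, 4, 6}  = {1, 2, 3, 6} ∪ {1, 4}
  {1, 3, 4, 5, 6}  = {3, 4, 5, 6} ∪ {1, 4}
  (now 26)
Step 3 (14 new):
  {2}  = ᶜ of {1, 3, 4, 5, 6}
  {5}  = ᶜ of {1, 2, 3, 4, 6}
  {6}  = ᶜ of {1, 2, 3, 4, 5}
  {2, 5}  = ᶜ of {1, 3, 4, 6}
  {3, 4}  = {3} ∪ {4}
  {1, 4, 5}  = {4, 5} ∪ {1, 4}
  {2, 4, 5}  = ᶜ of {1, 3, 6}
  {2, 5, 6}  = ᶜ of {1, 3, 4}
  {3, 4, 5}  = {4, 5} ∪ {3}
  {3, 4, 6}  = {3, 6} ∪ {4}
  {3, 5, 6}  = ᶜ of {1, 2, 4}
  {4, 5, 6}  = ᶜ of {1, 2, 3}
  {1, 2, 3, 4}  = {1, 3, 4} ∪ {1, 2, 3}
  {1, 3, 4, 5}  = {4, 5} ∪ {1, 3, 4}
  (now 40)
Step 4. New:
  {1, 5}  = {1} ∪ {5}
  {1, 6}  = {1} ∪ {6}
  {2, 3}  = {2} ∪ {3}
  {2, 4}  = {2} ∪ {4}
  {2, 6}  = ᶜ of {1, 3, 4, 5}
  {3, 5}  = {3} ∪ {5}
  {4, 6}  = {4} ∪ {6}
  {5, 6}  = ᶜ of {1, 2, 3, 4}
  {1, 2, 5}  = ᶜ of {3, 4, 6}
  {1, 2, 6}  = ᶜ of {3, 4, 5}
  {1, 3, 5}  = {1, 3} ∪ {5}
  {1, 4, 6}  = {1, 4} ∪ {6}
  {2, 3, 4}  = {3, 4} ∪ {2}
  {2, 3, 5}  = {3} ∪ {2, 5}
  {2, 3, 6}  = ᶜ of {1, 4, 5}
  {1, 2, 3, 5}  = {1, 3} ∪ {2, 5}
  {1, 2, 4, 6}  = {1, 2, 4} ∪ {6}
  {1, 2, 5, 6}  = ᶜ of {3, 4}
  {1, 3, 5, 6}  = {1, 3, 6} ∪ {5}
  {1, 4, 5, 6}  = {4, 5, 6} ∪ {1}
  {2, 3, 4, 5}  = {3, 4} ∪ {2, 4, 5}
  {2, 3, 4, 6}  = {2} ∪ {3, 4, 6}
  (now 62)
Step 5: +2 →
  {1, 5, 6}  = ᶜ of {2, 3, 4}
  {2, 4, 6}  = ᶜ of {1, 3, 5}
  (now 64)
Step 6 adds nothing — fixpoint reached.

Hence σ(𝒞) has 64 members: { {}, {1}, {2}, {3}, {4}, {5}, {6}, {1, 2}, {1, 3}, {1, 4}, {1, 5}, {1, 6}, {2, 3}, {2, 4}, {2, 5}, {2, 6}, {3, 4}, {3, 5}, {3, 6}, {4, 5}, {4, 6}, {5, 6}, {1, 2, 3}, {1, 2, 4}, {1, 2, 5}, {1, 2, 6}, {1, 3, 4}, {1, 3, 5}, {1, 3, 6}, {1, 4, 5}, {1, 4, 6}, {1, 5, 6}, {2, 3, 4}, {2, 3, 5}, {2, 3, 6}, {2, 4, 5}, {2, 4, 6}, {2, 5, 6}, {3, 4, 5}, {3, 4, 6}, {3, 5, 6}, {4, 5, 6}, {1, 2, 3, 4}, {1, 2, 3, 5}, {1, 2, 3, 6}, {1, 2, 4, 5}, {1, 2, 4, 6}, {1, 2, 5, 6}, {1, 3, 4, 5}, {1, 3, 4, 6}, {1, 3, 5, 6}, {1, 4, 5, 6}, {2, 3, 4, 5}, {2, 3, 4, 6}, {2, 3, 5, 6}, {2, 4, 5, 6}, {3, 4, 5, 6}, {1, 2, 3, 4, 5}, {1, 2, 3, 4, 6}, {1, 2, 3, 5, 6}, {1, 2, 4, 5, 6}, {1, 3, 4, 5, 6}, {2, 3, 4, 5, 6}, Ω }.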